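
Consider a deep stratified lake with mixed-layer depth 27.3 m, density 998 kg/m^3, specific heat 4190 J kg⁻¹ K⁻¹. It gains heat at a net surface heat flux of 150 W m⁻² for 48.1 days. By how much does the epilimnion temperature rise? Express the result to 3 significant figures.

5.46 K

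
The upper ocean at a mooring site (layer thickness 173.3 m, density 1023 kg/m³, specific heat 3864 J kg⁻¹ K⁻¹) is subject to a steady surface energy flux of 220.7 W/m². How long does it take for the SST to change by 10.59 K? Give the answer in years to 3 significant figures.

Areal heat capacity C = ρ c_p D = 1023 × 3864 × 173.3 = 6.85×10^8 J/(m²·K).
Time required: Δt = C ΔT / F = 6.85×10^8 × 10.59 / 220.7 = 3.29×10^7 s.
In years: 3.29×10^7 s / (3.156×10^7 s/year) = 1.04 years.

1.04 years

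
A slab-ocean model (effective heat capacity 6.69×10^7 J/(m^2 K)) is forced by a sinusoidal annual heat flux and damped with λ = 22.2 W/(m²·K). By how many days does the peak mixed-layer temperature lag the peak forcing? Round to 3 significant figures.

Areal heat capacity C = 6.69×10^7 J/(m^2 K) (given).
ω = 2π / 3.15×10^7 s = 1.99×10^-7 s⁻¹.
Phase lag φ = arctan(Cω/λ) = arctan(13.3/22.2) = 0.541 rad.
Time lag = φ / ω = 0.541 / 1.99×10^-7 = 2.71×10^6 s = 31.4 days.

31.4 days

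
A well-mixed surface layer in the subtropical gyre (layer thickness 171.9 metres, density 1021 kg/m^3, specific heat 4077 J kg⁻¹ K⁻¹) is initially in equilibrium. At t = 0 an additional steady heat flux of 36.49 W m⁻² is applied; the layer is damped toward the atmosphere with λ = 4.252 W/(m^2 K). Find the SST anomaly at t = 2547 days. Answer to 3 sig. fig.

6.26 K

Areal heat capacity C = ρ c_p D = 1021 × 4077 × 171.9 = 7.16×10^8 J m⁻² K⁻¹.
τ = C / λ = 7.16×10^8 / 4.252 = 1.68×10^8 s.
Equilibrium anomaly ΔT_eq = F / λ = 36.49 / 4.252 = 8.58 K.
t = 2547 days = 2.20×10^8 s, so t/τ = 1.31.
ΔT(t) = ΔT_eq (1 − e^(−t/τ)) = 8.58 × (1 − e^−1.31) = 6.26 K.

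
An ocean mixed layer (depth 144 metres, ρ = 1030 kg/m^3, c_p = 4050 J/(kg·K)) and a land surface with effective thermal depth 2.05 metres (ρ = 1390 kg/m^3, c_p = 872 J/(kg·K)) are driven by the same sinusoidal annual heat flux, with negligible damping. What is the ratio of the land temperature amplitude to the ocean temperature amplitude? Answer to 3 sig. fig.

C_ocean = 1030 × 4050 × 144 = 6.01×10^8 J/(m²·K).
C_land = 1390 × 872 × 2.05 = 2.48×10^6 J/(m²·K).
Undamped amplitude ∝ 1/C, so A_land/A_ocean = C_ocean/C_land = 242.

242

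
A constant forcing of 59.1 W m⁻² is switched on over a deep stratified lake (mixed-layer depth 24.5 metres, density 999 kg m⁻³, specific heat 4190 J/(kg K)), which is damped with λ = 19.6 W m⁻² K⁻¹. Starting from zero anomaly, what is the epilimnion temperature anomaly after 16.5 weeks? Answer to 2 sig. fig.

Areal heat capacity C = ρ c_p D = 999 × 4190 × 24.5 = 1.03×10^8 J/(m²·K).
τ = C / λ = 1.03×10^8 / 19.6 = 5.23×10^6 s.
Equilibrium anomaly ΔT_eq = F / λ = 59.1 / 19.6 = 3.02 K.
t = 16.5 weeks = 9.98×10^6 s, so t/τ = 1.91.
ΔT(t) = ΔT_eq (1 − e^(−t/τ)) = 3.02 × (1 − e^−1.91) = 2.57 K.

2.6 K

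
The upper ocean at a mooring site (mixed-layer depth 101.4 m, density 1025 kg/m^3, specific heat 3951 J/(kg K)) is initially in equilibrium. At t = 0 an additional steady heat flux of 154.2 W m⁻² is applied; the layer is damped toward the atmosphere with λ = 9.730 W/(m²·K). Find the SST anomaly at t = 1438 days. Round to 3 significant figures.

Areal heat capacity C = ρ c_p D = 1025 × 3951 × 101.4 = 4.11×10^8 J m⁻² K⁻¹.
τ = C / λ = 4.11×10^8 / 9.730 = 4.22×10^7 s.
Equilibrium anomaly ΔT_eq = F / λ = 154.2 / 9.730 = 15.8 K.
t = 1438 days = 1.24×10^8 s, so t/τ = 2.94.
ΔT(t) = ΔT_eq (1 − e^(−t/τ)) = 15.8 × (1 − e^−2.94) = 15.0 K.

15.0 K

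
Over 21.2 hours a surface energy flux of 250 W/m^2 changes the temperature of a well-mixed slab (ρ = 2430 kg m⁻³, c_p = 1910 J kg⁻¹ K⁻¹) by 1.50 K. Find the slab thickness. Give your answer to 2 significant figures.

Heat input Q = F Δt = 250 × 76300 s = 1.91×10^7 J/m².
Required areal heat capacity C = Q / ΔT = 1.27×10^7 J/(m²·K).
Depth D = C / (ρ c_p) = 1.27×10^7 / (2430 × 1910) = 2.74 m.

2.7 m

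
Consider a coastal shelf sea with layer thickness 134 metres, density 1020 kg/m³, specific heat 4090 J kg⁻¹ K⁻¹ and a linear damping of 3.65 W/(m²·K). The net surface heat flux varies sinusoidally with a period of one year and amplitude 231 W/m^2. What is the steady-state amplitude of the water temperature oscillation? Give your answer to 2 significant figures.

Areal heat capacity C = ρ c_p D = 1020 × 4090 × 134 = 5.59×10^8 J/(m^2 K).
Angular frequency ω = 2π / T = 2π / 3.15×10^7 s = 1.99×10^-7 s⁻¹.
√((Cω)² + λ²) = √((111)² + 3.65²) = 111 W/(m²·K).
Amplitude A = F₀ / √((Cω)²+λ²) = 231 / 111 = 2.07 K.

2.1 K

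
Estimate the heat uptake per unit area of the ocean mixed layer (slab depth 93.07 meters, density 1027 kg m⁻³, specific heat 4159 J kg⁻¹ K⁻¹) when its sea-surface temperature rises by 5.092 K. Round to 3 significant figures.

Areal heat capacity C = ρ c_p D = 1027 × 4159 × 93.07 = 3.98×10^8 J m⁻² K⁻¹.
ΔQ = C ΔT = 3.98×10^8 × 5.092 = 2.02×10^9 J/m².

2.02×10^9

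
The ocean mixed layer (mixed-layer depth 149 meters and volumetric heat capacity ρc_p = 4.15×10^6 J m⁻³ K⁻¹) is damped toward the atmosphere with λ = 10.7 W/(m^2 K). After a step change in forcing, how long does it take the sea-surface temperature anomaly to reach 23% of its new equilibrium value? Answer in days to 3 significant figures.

Areal heat capacity C = ρc_p × D = 4.15×10^6 × 149 = 6.18×10^8 J/(m^2 K).
τ = C / λ = 6.18×10^8 / 10.7 = 5.78×10^7 s.
Fraction reached: 1 − e^(−t/τ) = 0.23 ⇒ t = −τ ln(1 − 0.23) = τ × 0.261.
t = 1.51×10^7 s = 175 days.

175 days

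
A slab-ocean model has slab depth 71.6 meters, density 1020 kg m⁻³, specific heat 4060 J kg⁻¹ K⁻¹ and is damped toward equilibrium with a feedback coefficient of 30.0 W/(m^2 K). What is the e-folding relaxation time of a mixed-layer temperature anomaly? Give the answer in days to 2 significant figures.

110 days

Areal heat capacity C = ρ c_p D = 1020 × 4060 × 71.6 = 2.97×10^8 J/(m²·K).
Relaxation time τ = C / λ = 2.97×10^8 / 30.0 = 9.88×10^6 s.
In days: 9.88×10^6 s / (86400 s/day) = 114 days.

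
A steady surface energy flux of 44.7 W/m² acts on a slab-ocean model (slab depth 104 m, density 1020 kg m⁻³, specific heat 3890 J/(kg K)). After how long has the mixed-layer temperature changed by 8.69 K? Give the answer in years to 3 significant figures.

2.54 years

Areal heat capacity C = ρ c_p D = 1020 × 3890 × 104 = 4.13×10^8 J/(m²·K).
Time required: Δt = C ΔT / F = 4.13×10^8 × 8.69 / 44.7 = 8.02×10^7 s.
In years: 8.02×10^7 s / (3.156×10^7 s/year) = 2.54 years.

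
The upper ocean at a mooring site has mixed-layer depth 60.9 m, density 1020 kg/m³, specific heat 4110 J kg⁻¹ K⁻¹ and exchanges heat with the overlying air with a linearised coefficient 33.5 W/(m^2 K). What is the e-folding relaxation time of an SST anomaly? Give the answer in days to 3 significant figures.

Areal heat capacity C = ρ c_p D = 1020 × 4110 × 60.9 = 2.55×10^8 J/(m²·K).
Relaxation time τ = C / λ = 2.55×10^8 / 33.5 = 7.62×10^6 s.
In days: 7.62×10^6 s / (86400 s/day) = 88.2 days.

88.2 days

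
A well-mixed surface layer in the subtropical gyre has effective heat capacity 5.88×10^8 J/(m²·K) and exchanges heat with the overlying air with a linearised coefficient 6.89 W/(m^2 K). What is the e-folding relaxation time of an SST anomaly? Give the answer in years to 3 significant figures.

2.70 years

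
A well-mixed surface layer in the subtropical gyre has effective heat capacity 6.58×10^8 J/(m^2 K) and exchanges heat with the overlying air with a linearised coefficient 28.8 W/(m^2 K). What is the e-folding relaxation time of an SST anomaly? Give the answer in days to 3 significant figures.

264 days

Areal heat capacity C = 6.58×10^8 J/(m^2 K) (given).
Relaxation time τ = C / λ = 6.58×10^8 / 28.8 = 2.28×10^7 s.
In days: 2.28×10^7 s / (86400 s/day) = 264 days.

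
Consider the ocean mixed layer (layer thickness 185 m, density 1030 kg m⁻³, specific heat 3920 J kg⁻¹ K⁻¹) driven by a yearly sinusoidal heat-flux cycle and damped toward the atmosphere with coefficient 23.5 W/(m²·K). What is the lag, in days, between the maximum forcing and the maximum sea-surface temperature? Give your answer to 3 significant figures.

Areal heat capacity C = ρ c_p D = 1030 × 3920 × 185 = 7.47×10^8 J/(m²·K).
ω = 2π / 3.15×10^7 s = 1.99×10^-7 s⁻¹.
Phase lag φ = arctan(Cω/λ) = arctan(149/23.5) = 1.41 rad.
Time lag = φ / ω = 1.41 / 1.99×10^-7 = 7.10×10^6 s = 82.2 days.

82.2 days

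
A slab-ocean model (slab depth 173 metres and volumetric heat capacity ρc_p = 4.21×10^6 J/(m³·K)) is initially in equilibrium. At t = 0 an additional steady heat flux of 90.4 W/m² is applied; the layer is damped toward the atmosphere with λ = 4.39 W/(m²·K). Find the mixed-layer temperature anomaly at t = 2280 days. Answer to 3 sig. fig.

Areal heat capacity C = ρc_p × D = 4.21×10^6 × 173 = 7.28×10^8 J/(m²·K).
τ = C / λ = 7.28×10^8 / 4.39 = 1.66×10^8 s.
Equilibrium anomaly ΔT_eq = F / λ = 90.4 / 4.39 = 20.6 K.
t = 2280 days = 1.97×10^8 s, so t/τ = 1.19.
ΔT(t) = ΔT_eq (1 − e^(−t/τ)) = 20.6 × (1 − e^−1.19) = 14.3 K.

14.3 K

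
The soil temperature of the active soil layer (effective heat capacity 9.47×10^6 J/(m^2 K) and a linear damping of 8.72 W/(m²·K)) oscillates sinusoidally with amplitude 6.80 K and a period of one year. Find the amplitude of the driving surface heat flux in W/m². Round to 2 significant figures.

Areal heat capacity C = 9.47×10^6 J/(m^2 K) (given).
ω = 2π / 3.15×10^7 s = 1.99×10^-7 s⁻¹.
√((Cω)² + λ²) = √((1.89)² + 8.72²) = 8.92 W/(m²·K).
F₀ = A × √((Cω)²+λ²) = 6.80 × 8.92 = 60.7 W/m².

61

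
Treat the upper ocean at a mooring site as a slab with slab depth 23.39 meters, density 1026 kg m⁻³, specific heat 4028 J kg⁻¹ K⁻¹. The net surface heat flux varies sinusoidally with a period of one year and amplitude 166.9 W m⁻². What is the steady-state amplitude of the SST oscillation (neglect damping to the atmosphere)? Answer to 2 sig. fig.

Areal heat capacity C = ρ c_p D = 1026 × 4028 × 23.39 = 9.67×10^7 J m⁻² K⁻¹.
Angular frequency ω = 2π / T = 2π / 3.15×10^7 s = 1.99×10^-7 s⁻¹.
Cω = 9.67×10^7 × 1.99×10^-7 = 19.3 W/(m²·K).
Amplitude A = F₀ / (Cω) = 166.9 / 19.3 = 8.67 K.

8.7 K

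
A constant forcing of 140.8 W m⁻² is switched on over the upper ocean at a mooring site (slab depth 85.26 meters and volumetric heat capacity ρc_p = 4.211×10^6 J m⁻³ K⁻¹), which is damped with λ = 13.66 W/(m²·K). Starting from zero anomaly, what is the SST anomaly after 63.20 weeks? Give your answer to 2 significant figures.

Areal heat capacity C = ρc_p × D = 4.211×10^6 × 85.26 = 3.59×10^8 J m⁻² K⁻¹.
τ = C / λ = 3.59×10^8 / 13.66 = 2.63×10^7 s.
Equilibrium anomaly ΔT_eq = F / λ = 140.8 / 13.66 = 10.3 K.
t = 63.20 weeks = 3.82×10^7 s, so t/τ = 1.45.
ΔT(t) = ΔT_eq (1 − e^(−t/τ)) = 10.3 × (1 − e^−1.45) = 7.90 K.

7.9 K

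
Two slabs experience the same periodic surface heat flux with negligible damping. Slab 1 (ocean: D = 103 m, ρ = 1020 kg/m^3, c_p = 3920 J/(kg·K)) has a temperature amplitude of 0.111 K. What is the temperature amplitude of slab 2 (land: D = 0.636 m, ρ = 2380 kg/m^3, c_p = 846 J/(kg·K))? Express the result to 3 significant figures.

C_ocean = 4.12×10^8 J/(m²·K); C_land = 1.28×10^6 J/(m²·K).
A ∝ 1/C ⇒ A_land = A_ocean × C_ocean/C_land = 0.111 × 322 = 35.7 K.

35.7 K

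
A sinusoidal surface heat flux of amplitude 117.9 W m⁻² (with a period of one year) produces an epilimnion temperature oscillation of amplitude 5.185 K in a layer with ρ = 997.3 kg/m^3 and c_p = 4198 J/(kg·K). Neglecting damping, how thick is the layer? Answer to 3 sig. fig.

27.3 m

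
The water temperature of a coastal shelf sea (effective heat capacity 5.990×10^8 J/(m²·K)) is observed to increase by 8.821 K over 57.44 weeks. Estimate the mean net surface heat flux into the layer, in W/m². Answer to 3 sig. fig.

Areal heat capacity C = 5.990×10^8 J/(m²·K) (given).
Required heat per unit area: Q = C ΔT = 5.99×10^8 × 8.821 = 5.28×10^9 J/m².
Flux F = Q / Δt = 5.28×10^9 / 3.47×10^7 s = 152 W/m².

152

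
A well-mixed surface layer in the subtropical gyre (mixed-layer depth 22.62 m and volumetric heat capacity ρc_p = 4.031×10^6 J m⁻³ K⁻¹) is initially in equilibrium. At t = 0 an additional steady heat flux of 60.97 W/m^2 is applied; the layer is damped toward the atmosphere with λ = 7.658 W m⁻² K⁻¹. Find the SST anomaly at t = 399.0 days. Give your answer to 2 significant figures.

7.5 K

Areal heat capacity C = ρc_p × D = 4.031×10^6 × 22.62 = 9.12×10^7 J/(m²·K).
τ = C / λ = 9.12×10^7 / 7.658 = 1.19×10^7 s.
Equilibrium anomaly ΔT_eq = F / λ = 60.97 / 7.658 = 7.96 K.
t = 399.0 days = 3.45×10^7 s, so t/τ = 2.90.
ΔT(t) = ΔT_eq (1 − e^(−t/τ)) = 7.96 × (1 − e^−2.90) = 7.52 K.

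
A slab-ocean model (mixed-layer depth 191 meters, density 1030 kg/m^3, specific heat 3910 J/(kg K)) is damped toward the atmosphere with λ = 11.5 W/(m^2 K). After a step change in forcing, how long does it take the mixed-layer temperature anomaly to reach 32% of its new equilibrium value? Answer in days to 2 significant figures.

300 days

Areal heat capacity C = ρ c_p D = 1030 × 3910 × 191 = 7.69×10^8 J m⁻² K⁻¹.
τ = C / λ = 7.69×10^8 / 11.5 = 6.69×10^7 s.
Fraction reached: 1 − e^(−t/τ) = 0.32 ⇒ t = −τ ln(1 − 0.32) = τ × 0.386.
t = 2.58×10^7 s = 299 days.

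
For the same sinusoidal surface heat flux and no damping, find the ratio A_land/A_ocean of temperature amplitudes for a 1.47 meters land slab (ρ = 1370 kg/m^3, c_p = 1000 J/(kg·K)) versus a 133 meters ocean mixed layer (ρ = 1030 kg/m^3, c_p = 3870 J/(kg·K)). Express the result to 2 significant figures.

260

C_ocean = 1030 × 3870 × 133 = 5.30×10^8 J/(m²·K).
C_land = 1370 × 1000 × 1.47 = 2.01×10^6 J/(m²·K).
Undamped amplitude ∝ 1/C, so A_land/A_ocean = C_ocean/C_land = 263.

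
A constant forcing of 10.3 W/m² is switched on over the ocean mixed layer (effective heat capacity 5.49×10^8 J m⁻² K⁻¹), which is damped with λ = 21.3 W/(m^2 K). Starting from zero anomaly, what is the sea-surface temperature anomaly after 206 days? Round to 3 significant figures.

0.241 K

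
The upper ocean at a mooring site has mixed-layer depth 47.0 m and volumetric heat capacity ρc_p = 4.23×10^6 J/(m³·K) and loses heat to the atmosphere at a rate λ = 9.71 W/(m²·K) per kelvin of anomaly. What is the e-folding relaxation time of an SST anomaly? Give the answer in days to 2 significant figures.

240 days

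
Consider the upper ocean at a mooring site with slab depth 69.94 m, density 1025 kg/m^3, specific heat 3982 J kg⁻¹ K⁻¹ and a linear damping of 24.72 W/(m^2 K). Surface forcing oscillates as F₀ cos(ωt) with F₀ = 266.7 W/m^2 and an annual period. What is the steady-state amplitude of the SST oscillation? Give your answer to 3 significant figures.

Areal heat capacity C = ρ c_p D = 1025 × 3982 × 69.94 = 2.85×10^8 J/(m²·K).
Angular frequency ω = 2π / T = 2π / 3.15×10^7 s = 1.99×10^-7 s⁻¹.
√((Cω)² + λ²) = √((56.9)² + 24.72²) = 62.0 W/(m²·K).
Amplitude A = F₀ / √((Cω)²+λ²) = 266.7 / 62.0 = 4.30 K.

4.30 K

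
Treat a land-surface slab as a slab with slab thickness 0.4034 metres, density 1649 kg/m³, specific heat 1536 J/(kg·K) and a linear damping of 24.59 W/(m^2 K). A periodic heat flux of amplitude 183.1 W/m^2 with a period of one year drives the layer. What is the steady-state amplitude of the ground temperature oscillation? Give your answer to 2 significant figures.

7.4 K

Areal heat capacity C = ρ c_p D = 1649 × 1536 × 0.4034 = 1.02×10^6 J/(m^2 K).
Angular frequency ω = 2π / T = 2π / 3.15×10^7 s = 1.99×10^-7 s⁻¹.
√((Cω)² + λ²) = √((0.204)² + 24.59²) = 24.6 W/(m²·K).
Amplitude A = F₀ / √((Cω)²+λ²) = 183.1 / 24.6 = 7.45 K.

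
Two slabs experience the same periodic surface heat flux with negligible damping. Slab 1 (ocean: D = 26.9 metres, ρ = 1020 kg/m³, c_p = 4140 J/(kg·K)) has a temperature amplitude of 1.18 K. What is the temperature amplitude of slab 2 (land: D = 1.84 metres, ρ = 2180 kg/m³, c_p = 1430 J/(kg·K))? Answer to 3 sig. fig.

C_ocean = 1.14×10^8 J/(m²·K); C_land = 5.74×10^6 J/(m²·K).
A ∝ 1/C ⇒ A_land = A_ocean × C_ocean/C_land = 1.18 × 19.8 = 23.4 K.

23.4 K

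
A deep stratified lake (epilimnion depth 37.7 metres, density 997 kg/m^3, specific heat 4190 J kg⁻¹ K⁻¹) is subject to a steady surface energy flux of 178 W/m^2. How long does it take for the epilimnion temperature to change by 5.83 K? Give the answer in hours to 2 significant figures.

1400 hours

Areal heat capacity C = ρ c_p D = 997 × 4190 × 37.7 = 1.57×10^8 J m⁻² K⁻¹.
Time required: Δt = C ΔT / F = 1.57×10^8 × 5.83 / 178 = 5.16×10^6 s.
In hours: 5.16×10^6 s / (3600 s/hour) = 1430 hours.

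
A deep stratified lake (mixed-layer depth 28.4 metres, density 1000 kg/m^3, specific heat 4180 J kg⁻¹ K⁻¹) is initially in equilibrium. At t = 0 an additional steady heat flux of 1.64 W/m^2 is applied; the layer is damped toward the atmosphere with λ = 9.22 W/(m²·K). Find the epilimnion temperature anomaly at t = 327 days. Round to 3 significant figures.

Areal heat capacity C = ρ c_p D = 1000 × 4180 × 28.4 = 1.19×10^8 J/(m^2 K).
τ = C / λ = 1.19×10^8 / 9.22 = 1.29×10^7 s.
Equilibrium anomaly ΔT_eq = F / λ = 1.64 / 9.22 = 0.178 K.
t = 327 days = 2.83×10^7 s, so t/τ = 2.19.
ΔT(t) = ΔT_eq (1 − e^(−t/τ)) = 0.178 × (1 − e^−2.19) = 0.158 K.

0.158 K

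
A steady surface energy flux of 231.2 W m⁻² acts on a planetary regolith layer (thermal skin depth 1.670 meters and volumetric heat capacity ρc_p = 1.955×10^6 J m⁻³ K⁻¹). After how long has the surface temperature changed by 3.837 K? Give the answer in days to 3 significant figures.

Areal heat capacity C = ρc_p × D = 1.955×10^6 × 1.670 = 3.26×10^6 J/(m^2 K).
Time required: Δt = C ΔT / F = 3.26×10^6 × 3.837 / 231.2 = 54200 s.
In days: 54200 s / (86400 s/day) = 0.627 days.

0.627 days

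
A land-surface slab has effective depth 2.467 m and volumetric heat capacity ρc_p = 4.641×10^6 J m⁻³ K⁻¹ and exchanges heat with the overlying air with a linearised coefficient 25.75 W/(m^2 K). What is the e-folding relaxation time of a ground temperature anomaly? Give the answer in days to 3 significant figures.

Areal heat capacity C = ρc_p × D = 4.641×10^6 × 2.467 = 1.14×10^7 J/(m²·K).
Relaxation time τ = C / λ = 1.14×10^7 / 25.75 = 4.45×10^5 s.
In days: 4.45×10^5 s / (86400 s/day) = 5.15 days.

5.15 days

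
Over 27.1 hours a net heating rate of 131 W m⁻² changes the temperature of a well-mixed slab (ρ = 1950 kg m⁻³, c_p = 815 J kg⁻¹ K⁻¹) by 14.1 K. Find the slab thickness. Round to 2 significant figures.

0.57 m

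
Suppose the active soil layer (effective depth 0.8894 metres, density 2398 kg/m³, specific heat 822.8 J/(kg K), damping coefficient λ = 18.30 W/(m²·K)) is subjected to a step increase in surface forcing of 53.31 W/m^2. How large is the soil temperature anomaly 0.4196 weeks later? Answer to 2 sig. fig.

2.7 K

Areal heat capacity C = ρ c_p D = 2398 × 822.8 × 0.8894 = 1.75×10^6 J/(m^2 K).
τ = C / λ = 1.75×10^6 / 18.30 = 95900 s.
Equilibrium anomaly ΔT_eq = F / λ = 53.31 / 18.30 = 2.91 K.
t = 0.4196 weeks = 2.54×10^5 s, so t/τ = 2.65.
ΔT(t) = ΔT_eq (1 − e^(−t/τ)) = 2.91 × (1 − e^−2.65) = 2.71 K.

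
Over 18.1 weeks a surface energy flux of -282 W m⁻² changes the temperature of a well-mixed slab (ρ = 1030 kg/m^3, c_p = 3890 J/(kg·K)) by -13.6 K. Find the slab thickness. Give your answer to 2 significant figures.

Heat input Q = F Δt = -282 × 1.09×10^7 s = -3.09×10^9 J/m².
Required areal heat capacity C = Q / ΔT = 2.27×10^8 J/(m²·K).
Depth D = C / (ρ c_p) = 2.27×10^8 / (1030 × 3890) = 56.7 m.

57 m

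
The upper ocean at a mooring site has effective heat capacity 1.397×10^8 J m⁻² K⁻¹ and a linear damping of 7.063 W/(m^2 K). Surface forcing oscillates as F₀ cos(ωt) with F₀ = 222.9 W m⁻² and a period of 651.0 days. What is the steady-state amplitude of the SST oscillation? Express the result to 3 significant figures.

Areal heat capacity C = 1.397×10^8 J m⁻² K⁻¹ (given).
Angular frequency ω = 2π / T = 2π / 5.62×10^7 s = 1.12×10^-7 s⁻¹.
√((Cω)² + λ²) = √((15.6)² + 7.063²) = 17.1 W/(m²·K).
Amplitude A = F₀ / √((Cω)²+λ²) = 222.9 / 17.1 = 13.0 K.

13.0 K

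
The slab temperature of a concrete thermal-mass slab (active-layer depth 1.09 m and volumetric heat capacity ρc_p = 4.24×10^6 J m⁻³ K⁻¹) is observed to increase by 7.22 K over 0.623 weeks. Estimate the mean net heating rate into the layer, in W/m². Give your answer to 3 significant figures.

88.6

Areal heat capacity C = ρc_p × D = 4.24×10^6 × 1.09 = 4.62×10^6 J/(m²·K).
Required heat per unit area: Q = C ΔT = 4.62×10^6 × 7.22 = 3.34×10^7 J/m².
Flux F = Q / Δt = 3.34×10^7 / 3.77×10^5 s = 88.6 W/m².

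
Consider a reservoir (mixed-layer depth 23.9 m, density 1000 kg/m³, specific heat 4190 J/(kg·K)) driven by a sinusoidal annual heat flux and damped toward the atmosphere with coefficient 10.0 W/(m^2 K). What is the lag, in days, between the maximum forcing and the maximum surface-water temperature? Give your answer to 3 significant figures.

Areal heat capacity C = ρ c_p D = 1000 × 4190 × 23.9 = 1.00×10^8 J/(m²·K).
ω = 2π / 3.15×10^7 s = 1.99×10^-7 s⁻¹.
Phase lag φ = arctan(Cω/λ) = arctan(20.0/10.0) = 1.11 rad.
Time lag = φ / ω = 1.11 / 1.99×10^-7 = 5.55×10^6 s = 64.3 days.

64.3 days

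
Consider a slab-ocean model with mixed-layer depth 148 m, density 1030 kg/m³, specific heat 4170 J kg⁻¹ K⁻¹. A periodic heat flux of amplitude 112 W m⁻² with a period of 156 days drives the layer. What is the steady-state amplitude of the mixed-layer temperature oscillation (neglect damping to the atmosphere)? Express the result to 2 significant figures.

Areal heat capacity C = ρ c_p D = 1030 × 4170 × 148 = 6.36×10^8 J m⁻² K⁻¹.
Angular frequency ω = 2π / T = 2π / 1.35×10^7 s = 4.66×10^-7 s⁻¹.
Cω = 6.36×10^8 × 4.66×10^-7 = 296 W/(m²·K).
Amplitude A = F₀ / (Cω) = 112 / 296 = 0.378 K.

0.38 K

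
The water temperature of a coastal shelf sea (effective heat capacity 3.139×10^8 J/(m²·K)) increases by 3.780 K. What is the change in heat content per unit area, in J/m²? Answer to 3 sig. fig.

1.19×10^9

Areal heat capacity C = 3.139×10^8 J/(m²·K) (given).
ΔQ = C ΔT = 3.14×10^8 × 3.780 = 1.19×10^9 J/m².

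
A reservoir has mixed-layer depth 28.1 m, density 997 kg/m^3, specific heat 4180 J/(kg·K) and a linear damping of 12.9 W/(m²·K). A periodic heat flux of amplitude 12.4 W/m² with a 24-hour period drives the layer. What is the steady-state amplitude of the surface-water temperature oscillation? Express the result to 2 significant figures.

Areal heat capacity C = ρ c_p D = 997 × 4180 × 28.1 = 1.17×10^8 J/(m^2 K).
Angular frequency ω = 2π / T = 2π / 86400 s = 7.27×10^-5 s⁻¹.
√((Cω)² + λ²) = √((8520)² + 12.9²) = 8520 W/(m²·K).
Amplitude A = F₀ / √((Cω)²+λ²) = 12.4 / 8520 = 0.00146 K.

0.0015 K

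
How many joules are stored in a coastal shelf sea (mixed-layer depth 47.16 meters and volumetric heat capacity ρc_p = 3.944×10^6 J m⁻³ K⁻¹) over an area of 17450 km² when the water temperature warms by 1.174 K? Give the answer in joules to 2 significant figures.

Areal heat capacity C = ρc_p × D = 3.944×10^6 × 47.16 = 1.86×10^8 J/(m²·K).
Heat per unit area: q = C ΔT = 1.86×10^8 × 1.174 = 2.18×10^8 J/m².
Total heat: Q = q × A = 2.18×10^8 × (17450 × 10⁶ m²) = 3.81×10^18 J.

3.8×10^18 J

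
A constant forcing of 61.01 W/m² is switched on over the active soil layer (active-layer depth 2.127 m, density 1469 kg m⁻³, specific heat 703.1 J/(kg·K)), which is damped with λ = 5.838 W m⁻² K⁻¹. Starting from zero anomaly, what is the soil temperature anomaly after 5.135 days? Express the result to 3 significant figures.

7.24 K

Areal heat capacity C = ρ c_p D = 1469 × 703.1 × 2.127 = 2.20×10^6 J m⁻² K⁻¹.
τ = C / λ = 2.20×10^6 / 5.838 = 3.76×10^5 s.
Equilibrium anomaly ΔT_eq = F / λ = 61.01 / 5.838 = 10.5 K.
t = 5.135 days = 4.44×10^5 s, so t/τ = 1.18.
ΔT(t) = ΔT_eq (1 − e^(−t/τ)) = 10.5 × (1 − e^−1.18) = 7.24 K.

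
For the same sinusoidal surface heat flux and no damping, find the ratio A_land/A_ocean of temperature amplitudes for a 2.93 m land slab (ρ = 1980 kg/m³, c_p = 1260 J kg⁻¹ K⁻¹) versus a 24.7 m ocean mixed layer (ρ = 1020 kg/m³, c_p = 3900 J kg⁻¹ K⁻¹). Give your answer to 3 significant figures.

C_ocean = 1020 × 3900 × 24.7 = 9.83×10^7 J/(m²·K).
C_land = 1980 × 1260 × 2.93 = 7.31×10^6 J/(m²·K).
Undamped amplitude ∝ 1/C, so A_land/A_ocean = C_ocean/C_land = 13.4.

13.4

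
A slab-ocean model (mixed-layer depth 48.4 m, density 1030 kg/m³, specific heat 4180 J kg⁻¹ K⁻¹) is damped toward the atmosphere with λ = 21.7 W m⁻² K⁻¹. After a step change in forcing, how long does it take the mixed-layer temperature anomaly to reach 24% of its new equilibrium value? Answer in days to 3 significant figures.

Areal heat capacity C = ρ c_p D = 1030 × 4180 × 48.4 = 2.08×10^8 J/(m²·K).
τ = C / λ = 2.08×10^8 / 21.7 = 9.60×10^6 s.
Fraction reached: 1 − e^(−t/τ) = 0.24 ⇒ t = −τ ln(1 − 0.24) = τ × 0.274.
t = 2.64×10^6 s = 30.5 days.

30.5 days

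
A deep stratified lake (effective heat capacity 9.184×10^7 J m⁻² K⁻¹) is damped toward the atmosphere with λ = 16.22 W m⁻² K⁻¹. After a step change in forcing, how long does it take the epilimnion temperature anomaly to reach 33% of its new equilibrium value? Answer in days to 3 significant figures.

26.2 days

Areal heat capacity C = 9.184×10^7 J m⁻² K⁻¹ (given).
τ = C / λ = 9.18×10^7 / 16.22 = 5.66×10^6 s.
Fraction reached: 1 − e^(−t/τ) = 0.33 ⇒ t = −τ ln(1 − 0.33) = τ × 0.400.
t = 2.27×10^6 s = 26.2 days.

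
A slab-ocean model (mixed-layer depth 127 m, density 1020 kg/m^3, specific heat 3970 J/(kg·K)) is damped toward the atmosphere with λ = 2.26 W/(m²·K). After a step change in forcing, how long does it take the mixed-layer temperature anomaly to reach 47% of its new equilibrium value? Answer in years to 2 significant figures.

Areal heat capacity C = ρ c_p D = 1020 × 3970 × 127 = 5.14×10^8 J m⁻² K⁻¹.
τ = C / λ = 5.14×10^8 / 2.26 = 2.28×10^8 s.
Fraction reached: 1 − e^(−t/τ) = 0.47 ⇒ t = −τ ln(1 − 0.47) = τ × 0.635.
t = 1.44×10^8 s = 4.58 years.

4.6 years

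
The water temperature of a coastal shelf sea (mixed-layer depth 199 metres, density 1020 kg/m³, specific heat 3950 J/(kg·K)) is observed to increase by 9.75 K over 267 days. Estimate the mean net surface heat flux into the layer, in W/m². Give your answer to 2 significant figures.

Areal heat capacity C = ρ c_p D = 1020 × 3950 × 199 = 8.02×10^8 J m⁻² K⁻¹.
Required heat per unit area: Q = C ΔT = 8.02×10^8 × 9.75 = 7.82×10^9 J/m².
Flux F = Q / Δt = 7.82×10^9 / 2.31×10^7 s = 339 W/m².

340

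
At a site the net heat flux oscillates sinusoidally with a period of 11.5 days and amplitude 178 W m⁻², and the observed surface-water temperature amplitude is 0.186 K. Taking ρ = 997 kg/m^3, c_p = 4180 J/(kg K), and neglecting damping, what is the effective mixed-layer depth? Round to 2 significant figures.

ω = 2π / 9.94×10^5 s = 6.32×10^-6 s⁻¹.
Required C = F₀ / (A ω) = 178 / (0.186 × 6.32×10^-6) = 1.51×10^8 J/(m²·K).
D = C / (ρ c_p) = 1.51×10^8 / (997 × 4180) = 36.3 m.

36 m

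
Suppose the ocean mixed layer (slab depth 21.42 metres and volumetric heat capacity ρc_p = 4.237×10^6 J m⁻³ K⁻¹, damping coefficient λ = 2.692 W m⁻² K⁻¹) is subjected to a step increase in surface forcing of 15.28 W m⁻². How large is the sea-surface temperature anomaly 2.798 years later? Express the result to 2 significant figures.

5.3 K

Areal heat capacity C = ρc_p × D = 4.237×10^6 × 21.42 = 9.08×10^7 J m⁻² K⁻¹.
τ = C / λ = 9.08×10^7 / 2.692 = 3.37×10^7 s.
Equilibrium anomaly ΔT_eq = F / λ = 15.28 / 2.692 = 5.68 K.
t = 2.798 years = 8.83×10^7 s, so t/τ = 2.62.
ΔT(t) = ΔT_eq (1 − e^(−t/τ)) = 5.68 × (1 − e^−2.62) = 5.26 K.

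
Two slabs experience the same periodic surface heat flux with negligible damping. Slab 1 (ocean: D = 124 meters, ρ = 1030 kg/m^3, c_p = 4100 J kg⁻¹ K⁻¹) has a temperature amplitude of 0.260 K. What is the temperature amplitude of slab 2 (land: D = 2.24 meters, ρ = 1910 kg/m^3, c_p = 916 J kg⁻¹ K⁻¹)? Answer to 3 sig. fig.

34.7 K

C_ocean = 5.24×10^8 J/(m²·K); C_land = 3.92×10^6 J/(m²·K).
A ∝ 1/C ⇒ A_land = A_ocean × C_ocean/C_land = 0.260 × 134 = 34.7 K.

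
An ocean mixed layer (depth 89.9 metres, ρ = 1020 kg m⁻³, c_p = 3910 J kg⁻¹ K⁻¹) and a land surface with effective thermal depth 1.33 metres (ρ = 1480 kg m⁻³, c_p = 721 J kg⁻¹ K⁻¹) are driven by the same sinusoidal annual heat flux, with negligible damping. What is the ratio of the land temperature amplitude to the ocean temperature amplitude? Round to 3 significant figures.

253

C_ocean = 1020 × 3910 × 89.9 = 3.59×10^8 J/(m²·K).
C_land = 1480 × 721 × 1.33 = 1.42×10^6 J/(m²·K).
Undamped amplitude ∝ 1/C, so A_land/A_ocean = C_ocean/C_land = 253.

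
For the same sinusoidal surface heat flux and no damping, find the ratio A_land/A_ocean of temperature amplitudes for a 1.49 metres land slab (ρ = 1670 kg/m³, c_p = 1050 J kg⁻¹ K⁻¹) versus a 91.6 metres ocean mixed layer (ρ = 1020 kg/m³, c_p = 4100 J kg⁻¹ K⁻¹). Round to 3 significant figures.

147

C_ocean = 1020 × 4100 × 91.6 = 3.83×10^8 J/(m²·K).
C_land = 1670 × 1050 × 1.49 = 2.61×10^6 J/(m²·K).
Undamped amplitude ∝ 1/C, so A_land/A_ocean = C_ocean/C_land = 147.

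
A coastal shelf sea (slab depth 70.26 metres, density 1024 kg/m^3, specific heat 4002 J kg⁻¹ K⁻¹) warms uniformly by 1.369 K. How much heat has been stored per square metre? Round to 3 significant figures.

3.94×10^8

Areal heat capacity C = ρ c_p D = 1024 × 4002 × 70.26 = 2.88×10^8 J/(m^2 K).
ΔQ = C ΔT = 2.88×10^8 × 1.369 = 3.94×10^8 J/m².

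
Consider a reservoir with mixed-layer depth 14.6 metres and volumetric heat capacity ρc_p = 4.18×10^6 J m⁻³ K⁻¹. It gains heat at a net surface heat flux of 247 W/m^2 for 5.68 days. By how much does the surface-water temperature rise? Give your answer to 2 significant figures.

Areal heat capacity C = ρc_p × D = 4.18×10^6 × 14.6 = 6.10×10^7 J/(m²·K).
Net heat input Q = F Δt = 247 × (5.68 days × 86400 s/day) = 1.21×10^8 J/m².
ΔT = Q / C = 1.21×10^8 / 6.10×10^7 = 1.99 K.

2.0 K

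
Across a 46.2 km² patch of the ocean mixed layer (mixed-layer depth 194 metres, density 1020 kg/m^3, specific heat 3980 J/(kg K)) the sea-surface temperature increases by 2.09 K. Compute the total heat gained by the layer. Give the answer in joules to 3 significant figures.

Areal heat capacity C = ρ c_p D = 1020 × 3980 × 194 = 7.88×10^8 J/(m²·K).
Heat per unit area: q = C ΔT = 7.88×10^8 × 2.09 = 1.65×10^9 J/m².
Total heat: Q = q × A = 1.65×10^9 × (46.2 × 10⁶ m²) = 7.60×10^16 J.

7.60×10^16 J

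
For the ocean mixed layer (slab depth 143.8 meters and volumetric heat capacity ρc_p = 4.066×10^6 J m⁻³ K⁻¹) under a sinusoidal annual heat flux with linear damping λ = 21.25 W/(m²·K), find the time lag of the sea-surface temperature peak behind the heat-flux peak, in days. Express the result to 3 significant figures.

80.8 days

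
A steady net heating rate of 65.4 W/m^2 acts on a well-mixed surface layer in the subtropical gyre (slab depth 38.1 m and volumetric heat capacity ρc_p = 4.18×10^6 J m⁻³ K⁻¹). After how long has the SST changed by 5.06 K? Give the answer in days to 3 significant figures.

143 days

Areal heat capacity C = ρc_p × D = 4.18×10^6 × 38.1 = 1.59×10^8 J/(m^2 K).
Time required: Δt = C ΔT / F = 1.59×10^8 × 5.06 / 65.4 = 1.23×10^7 s.
In days: 1.23×10^7 s / (86400 s/day) = 143 days.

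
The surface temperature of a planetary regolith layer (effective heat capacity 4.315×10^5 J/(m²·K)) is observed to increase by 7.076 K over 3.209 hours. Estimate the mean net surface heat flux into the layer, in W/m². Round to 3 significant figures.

264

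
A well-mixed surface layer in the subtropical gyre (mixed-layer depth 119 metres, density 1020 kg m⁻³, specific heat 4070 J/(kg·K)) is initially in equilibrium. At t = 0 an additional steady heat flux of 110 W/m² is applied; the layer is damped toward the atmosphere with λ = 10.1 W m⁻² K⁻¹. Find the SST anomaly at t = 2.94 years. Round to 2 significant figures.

9.3 K

Areal heat capacity C = ρ c_p D = 1020 × 4070 × 119 = 4.94×10^8 J/(m^2 K).
τ = C / λ = 4.94×10^8 / 10.1 = 4.89×10^7 s.
Equilibrium anomaly ΔT_eq = F / λ = 110 / 10.1 = 10.9 K.
t = 2.94 years = 9.28×10^7 s, so t/τ = 1.90.
ΔT(t) = ΔT_eq (1 − e^(−t/τ)) = 10.9 × (1 − e^−1.90) = 9.26 K.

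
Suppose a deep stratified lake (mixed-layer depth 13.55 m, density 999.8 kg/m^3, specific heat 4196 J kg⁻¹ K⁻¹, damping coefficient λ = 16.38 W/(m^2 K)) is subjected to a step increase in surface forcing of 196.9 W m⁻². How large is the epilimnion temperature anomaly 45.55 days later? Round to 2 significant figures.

Areal heat capacity C = ρ c_p D = 999.8 × 4196 × 13.55 = 5.68×10^7 J/(m^2 K).
τ = C / λ = 5.68×10^7 / 16.38 = 3.47×10^6 s.
Equilibrium anomaly ΔT_eq = F / λ = 196.9 / 16.38 = 12.0 K.
t = 45.55 days = 3.94×10^6 s, so t/τ = 1.13.
ΔT(t) = ΔT_eq (1 − e^(−t/τ)) = 12.0 × (1 − e^−1.13) = 8.15 K.

8.2 K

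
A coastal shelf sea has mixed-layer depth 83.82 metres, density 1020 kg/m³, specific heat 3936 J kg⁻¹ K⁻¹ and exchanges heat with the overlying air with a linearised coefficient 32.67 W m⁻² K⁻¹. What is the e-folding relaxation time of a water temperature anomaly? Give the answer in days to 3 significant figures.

119 days

Areal heat capacity C = ρ c_p D = 1020 × 3936 × 83.82 = 3.37×10^8 J/(m²·K).
Relaxation time τ = C / λ = 3.37×10^8 / 32.67 = 1.03×10^7 s.
In days: 1.03×10^7 s / (86400 s/day) = 119 days.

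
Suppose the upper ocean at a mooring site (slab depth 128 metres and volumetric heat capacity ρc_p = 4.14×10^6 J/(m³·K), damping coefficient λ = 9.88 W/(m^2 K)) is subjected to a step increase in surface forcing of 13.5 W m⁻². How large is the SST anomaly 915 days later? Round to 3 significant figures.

Areal heat capacity C = ρc_p × D = 4.14×10^6 × 128 = 5.30×10^8 J/(m²·K).
τ = C / λ = 5.30×10^8 / 9.88 = 5.36×10^7 s.
Equilibrium anomaly ΔT_eq = F / λ = 13.5 / 9.88 = 1.37 K.
t = 915 days = 7.91×10^7 s, so t/τ = 1.47.
ΔT(t) = ΔT_eq (1 − e^(−t/τ)) = 1.37 × (1 − e^−1.47) = 1.05 K.

1.05 K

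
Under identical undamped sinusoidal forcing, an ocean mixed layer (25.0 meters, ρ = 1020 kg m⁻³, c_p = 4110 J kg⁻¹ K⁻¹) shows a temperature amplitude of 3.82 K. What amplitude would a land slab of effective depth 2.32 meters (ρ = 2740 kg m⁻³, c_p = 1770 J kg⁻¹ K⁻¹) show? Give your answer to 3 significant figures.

C_ocean = 1.05×10^8 J/(m²·K); C_land = 1.13×10^7 J/(m²·K).
A ∝ 1/C ⇒ A_land = A_ocean × C_ocean/C_land = 3.82 × 9.31 = 35.6 K.

35.6 K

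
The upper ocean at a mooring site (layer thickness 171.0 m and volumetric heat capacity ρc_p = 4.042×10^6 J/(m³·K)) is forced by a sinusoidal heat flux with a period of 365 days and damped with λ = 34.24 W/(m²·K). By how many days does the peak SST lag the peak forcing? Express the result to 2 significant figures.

Areal heat capacity C = ρc_p × D = 4.042×10^6 × 171.0 = 6.91×10^8 J/(m²·K).
ω = 2π / 3.15×10^7 s = 1.99×10^-7 s⁻¹.
Phase lag φ = arctan(Cω/λ) = arctan(138/34.24) = 1.33 rad.
Time lag = φ / ω = 1.33 / 1.99×10^-7 = 6.66×10^6 s = 77.1 days.

77 days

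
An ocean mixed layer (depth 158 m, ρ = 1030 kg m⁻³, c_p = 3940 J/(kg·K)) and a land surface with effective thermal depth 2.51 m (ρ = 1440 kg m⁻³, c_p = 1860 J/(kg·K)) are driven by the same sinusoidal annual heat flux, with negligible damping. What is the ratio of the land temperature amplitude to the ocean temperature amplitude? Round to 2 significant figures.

95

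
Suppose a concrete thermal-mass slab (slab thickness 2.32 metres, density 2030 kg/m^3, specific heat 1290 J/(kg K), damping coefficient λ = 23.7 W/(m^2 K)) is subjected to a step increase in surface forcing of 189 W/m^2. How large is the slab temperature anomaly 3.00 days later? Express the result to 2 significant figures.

Areal heat capacity C = ρ c_p D = 2030 × 1290 × 2.32 = 6.08×10^6 J m⁻² K⁻¹.
τ = C / λ = 6.08×10^6 / 23.7 = 2.56×10^5 s.
Equilibrium anomaly ΔT_eq = F / λ = 189 / 23.7 = 7.97 K.
t = 3.00 days = 2.59×10^5 s, so t/τ = 1.01.
ΔT(t) = ΔT_eq (1 − e^(−t/τ)) = 7.97 × (1 − e^−1.01) = 5.07 K.

5.1 K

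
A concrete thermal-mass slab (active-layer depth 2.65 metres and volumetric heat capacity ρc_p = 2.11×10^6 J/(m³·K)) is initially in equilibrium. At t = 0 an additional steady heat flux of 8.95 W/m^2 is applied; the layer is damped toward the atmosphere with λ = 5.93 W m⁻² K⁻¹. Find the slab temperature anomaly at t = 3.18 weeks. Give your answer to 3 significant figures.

1.31 K

Areal heat capacity C = ρc_p × D = 2.11×10^6 × 2.65 = 5.59×10^6 J/(m²·K).
τ = C / λ = 5.59×10^6 / 5.93 = 9.43×10^5 s.
Equilibrium anomaly ΔT_eq = F / λ = 8.95 / 5.93 = 1.51 K.
t = 3.18 weeks = 1.92×10^6 s, so t/τ = 2.04.
ΔT(t) = ΔT_eq (1 − e^(−t/τ)) = 1.51 × (1 − e^−2.04) = 1.31 K.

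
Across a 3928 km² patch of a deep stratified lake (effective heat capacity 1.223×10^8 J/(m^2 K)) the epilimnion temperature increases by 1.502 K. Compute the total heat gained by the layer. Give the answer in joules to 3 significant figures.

Areal heat capacity C = 1.223×10^8 J/(m^2 K) (given).
Heat per unit area: q = C ΔT = 1.22×10^8 × 1.502 = 1.84×10^8 J/m².
Total heat: Q = q × A = 1.84×10^8 × (3928 × 10⁶ m²) = 7.22×10^17 J.

7.22×10^17 J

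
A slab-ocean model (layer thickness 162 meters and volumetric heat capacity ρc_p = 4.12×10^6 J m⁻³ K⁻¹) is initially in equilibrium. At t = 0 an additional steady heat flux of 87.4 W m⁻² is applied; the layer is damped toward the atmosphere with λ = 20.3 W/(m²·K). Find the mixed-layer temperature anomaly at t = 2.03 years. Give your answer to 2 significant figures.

Areal heat capacity C = ρc_p × D = 4.12×10^6 × 162 = 6.67×10^8 J m⁻² K⁻¹.
τ = C / λ = 6.67×10^8 / 20.3 = 3.29×10^7 s.
Equilibrium anomaly ΔT_eq = F / λ = 87.4 / 20.3 = 4.31 K.
t = 2.03 years = 6.41×10^7 s, so t/τ = 1.95.
ΔT(t) = ΔT_eq (1 − e^(−t/τ)) = 4.31 × (1 − e^−1.95) = 3.69 K.

3.7 K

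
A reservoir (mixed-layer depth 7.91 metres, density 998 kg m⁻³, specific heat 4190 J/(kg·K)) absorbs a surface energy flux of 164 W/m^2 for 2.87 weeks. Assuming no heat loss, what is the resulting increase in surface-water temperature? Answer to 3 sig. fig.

8.61 K

Areal heat capacity C = ρ c_p D = 998 × 4190 × 7.91 = 3.31×10^7 J/(m²·K).
Net heat input Q = F Δt = 164 × (2.87 weeks × 6.048×10^5 s/week) = 2.85×10^8 J/m².
ΔT = Q / C = 2.85×10^8 / 3.31×10^7 = 8.61 K.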